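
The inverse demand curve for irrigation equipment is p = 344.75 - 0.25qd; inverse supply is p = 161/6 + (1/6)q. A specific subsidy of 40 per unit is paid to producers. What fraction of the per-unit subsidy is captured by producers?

Producer share = 0.4

Pre-subsidy: 344.75 - 0.25q = 161/6 + (1/6)q gives q* = 763 and p* = 154.
With the subsidy, sellers receive ps = pb + 40 for each unit, where pb is the price buyers pay.
On the curves, pb = 344.75 - 0.25q and ps = 161/6 + (1/6)q; the wedge ps − pb = 40 gives 161/6 + (1/6)q − (344.75 - 0.25q) = 40, so q' = 859.
Then pb = 344.75 − 0.25·859 = 130 and ps = 161/6 + (1/6)·859 = 170.
Buyers' price falls by p* − pb = 154 − 130 = 24; sellers' price rises by ps − p* = 170 − 154 = 16.
So producers capture 16/40 = 0.4 of each unit of subsidy.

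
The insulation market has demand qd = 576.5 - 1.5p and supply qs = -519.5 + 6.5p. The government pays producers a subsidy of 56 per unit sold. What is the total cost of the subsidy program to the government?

Pre-subsidy: 576.5 - 1.5p = -519.5 + 6.5p gives p* = 137, q* = 371.
With the subsidy, sellers receive ps = pb + 56 for each unit, where pb is the price buyers pay.
Supply in terms of pb becomes qs = -519.5 + 6.5(pb + 56) = -155.5 + 6.5pb. Setting this equal to demand: 576.5 - 1.5pb = -155.5 + 6.5pb, so pb = 91.5.
Sellers receive ps = 91.5 + 56 = 147.5; q' = 576.5 − 1.5·91.5 = 439.25.
Government outlay = subsidy × quantity = 56 × 439.25 = 24598.

Government cost = 24598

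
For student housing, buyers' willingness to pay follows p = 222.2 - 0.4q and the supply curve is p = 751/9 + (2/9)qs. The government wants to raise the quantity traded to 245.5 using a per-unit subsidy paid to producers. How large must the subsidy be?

At q = 245.5, from the demand curve buyers pay pb = 222.2 − 0.4·245.5 = 124; from the supply curve sellers need ps = 751/9 + (2/9)·245.5 = 138.
The subsidy must fill the gap: s = ps − pb = 138 − 124 = 14.

Required subsidy s = 14 per unit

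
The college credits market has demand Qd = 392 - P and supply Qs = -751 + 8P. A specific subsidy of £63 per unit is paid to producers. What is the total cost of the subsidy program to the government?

Government cost = £20223

Pre-subsidy: 392 - P = -751 + 8P gives P* = 127, Q* = 265.
With the subsidy, sellers receive Ps = Pb + 63 for each unit, where Pb is the price buyers pay.
Supply in terms of Pb becomes Qs = -751 + 8(Pb + 63) = -247 + 8Pb. Setting this equal to demand: 392 - Pb = -247 + 8Pb, so Pb = 71.
Sellers receive Ps = 71 + 63 = 134; Q' = 392 − 1·71 = 321.
Government outlay = subsidy × quantity = 63 × 321 = 20223.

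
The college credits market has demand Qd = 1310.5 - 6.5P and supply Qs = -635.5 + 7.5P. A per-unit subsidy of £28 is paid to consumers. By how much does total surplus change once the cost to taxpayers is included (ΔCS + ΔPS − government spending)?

Net change in total surplus = -£1365

Pre-subsidy: 1310.5 - 6.5P = -635.5 + 7.5P gives P* = 139, Q* = 407.
With the rebate, buyers effectively pay Pb = Ps − 28, where Ps is the price sellers receive.
Demand in terms of Ps becomes Qd = 1310.5 − 6.5(Ps − 28) = 1492.5 - 6.5Ps. Setting this equal to supply: 1492.5 - 6.5Ps = -635.5 + 7.5Ps, so Ps = 152.
Buyers pay Pb = 152 − 28 = 124; Q' = -635.5 + 7.5·152 = 504.5.
ΔCS = ½(407 + 504.5)(139 − 124) = 6836.25; ΔPS = ½(407 + 504.5)(152 − 139) = 5924.75.
Government spending = 28 × 504.5 = 14126.
Net change = 6836.25 + 5924.75 − 14126 = -1365. The loss equals the DWL triangle ½·28·97.5.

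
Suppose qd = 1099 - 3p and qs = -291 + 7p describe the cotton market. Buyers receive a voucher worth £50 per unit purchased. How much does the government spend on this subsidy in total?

Pre-subsidy: 1099 - 3p = -291 + 7p gives p* = 139, q* = 682.
With the rebate, buyers effectively pay pb = ps − 50, where ps is the price sellers receive.
Demand in terms of ps becomes qd = 1099 − 3(ps − 50) = 1249 - 3ps. Setting this equal to supply: 1249 - 3ps = -291 + 7ps, so ps = 154.
Buyers pay pb = 154 − 50 = 104; q' = -291 + 7·154 = 787.
Government outlay = subsidy × quantity = 50 × 787 = 39350.

Government cost = £39350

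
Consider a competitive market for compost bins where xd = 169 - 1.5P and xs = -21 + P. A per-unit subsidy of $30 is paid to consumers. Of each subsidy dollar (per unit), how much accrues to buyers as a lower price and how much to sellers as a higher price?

Pre-subsidy: 169 - 1.5P = -21 + P gives P* = 76, x* = 55.
With the rebate, buyers effectively pay Pb = Ps − 30, where Ps is the price sellers receive.
Demand in terms of Ps becomes xd = 169 − 1.5(Ps − 30) = 214 - 1.5Ps. Setting this equal to supply: 214 - 1.5Ps = -21 + Ps, so Ps = 94.
Buyers pay Pb = 94 − 30 = 64; x' = -21 + 1·94 = 73.
Buyers' price falls by P* − Pb = 76 − 64 = 12; sellers' price rises by Ps − P* = 94 − 76 = 18.

Buyers gain $12 per unit; sellers gain $18 per unit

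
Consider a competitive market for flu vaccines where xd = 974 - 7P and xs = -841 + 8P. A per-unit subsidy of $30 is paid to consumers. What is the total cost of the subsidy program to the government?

Pre-subsidy: 974 - 7P = -841 + 8P gives P* = 121, x* = 127.
With the rebate, buyers effectively pay Pb = Ps − 30, where Ps is the price sellers receive.
Demand in terms of Ps becomes xd = 974 − 7(Ps − 30) = 1184 - 7Ps. Setting this equal to supply: 1184 - 7Ps = -841 + 8Ps, so Ps = 135.
Buyers pay Pb = 135 − 30 = 105; x' = -841 + 8·135 = 239.
Government outlay = subsidy × quantity = 30 × 239 = 7170.

Government cost = $7170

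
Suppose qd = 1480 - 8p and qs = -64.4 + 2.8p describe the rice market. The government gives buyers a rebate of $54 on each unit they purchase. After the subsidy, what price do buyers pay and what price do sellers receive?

Buyers pay $129; sellers receive $183

Pre-subsidy: 1480 - 8p = -64.4 + 2.8p gives p* = 143, q* = 336.
With the rebate, buyers effectively pay pb = ps − 54, where ps is the price sellers receive.
Demand in terms of ps becomes qd = 1480 − 8(ps − 54) = 1912 - 8ps. Setting this equal to supply: 1912 - 8ps = -64.4 + 2.8ps, so ps = 183.
Buyers pay pb = 183 − 54 = 129; q' = -64.4 + 2.8·183 = 448.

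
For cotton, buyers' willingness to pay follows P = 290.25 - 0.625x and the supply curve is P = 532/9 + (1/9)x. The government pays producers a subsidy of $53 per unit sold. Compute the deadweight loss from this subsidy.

Pre-subsidy: 290.25 - 0.625x = 532/9 + (1/9)x gives x* = 314 and P* = 94.
With the subsidy, sellers receive Ps = Pb + 53 for each unit, where Pb is the price buyers pay.
On the curves, Pb = 290.25 - 0.625x and Ps = 532/9 + (1/9)x; the wedge Ps − Pb = 53 gives 532/9 + (1/9)x − (290.25 - 0.625x) = 53, so x' = 386.
Then Pb = 290.25 − 0.625·386 = 49 and Ps = 532/9 + (1/9)·386 = 102.
The subsidy expands output by 386 − 314 = 72 past the efficient level; on those units the gap between marginal cost and willingness to pay runs from 0 up to 53.
DWL = ½ × 53 × 72 = 1908.

Deadweight loss = $1908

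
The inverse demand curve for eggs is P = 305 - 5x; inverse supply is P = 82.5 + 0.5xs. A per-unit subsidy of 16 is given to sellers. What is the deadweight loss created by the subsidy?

Pre-subsidy: 305 - 5x = 82.5 + 0.5x gives x* = 445/11 and P* = 1130/11.
With the subsidy, sellers receive Ps = Pb + 16 for each unit, where Pb is the price buyers pay.
On the curves, Pb = 305 - 5x and Ps = 82.5 + 0.5x; the wedge Ps − Pb = 16 gives 82.5 + 0.5x − (305 - 5x) = 16, so x' = 477/11.
Then Pb = 305 − 5·(477/11) = 970/11 and Ps = 82.5 + 0.5·(477/11) = 1146/11.
The subsidy expands output by 477/11 − 445/11 = 32/11 past the efficient level; on those units the gap between marginal cost and willingness to pay runs from 0 up to 16.
DWL = ½ × 16 × 32/11 = 256/11.

Deadweight loss = 256/11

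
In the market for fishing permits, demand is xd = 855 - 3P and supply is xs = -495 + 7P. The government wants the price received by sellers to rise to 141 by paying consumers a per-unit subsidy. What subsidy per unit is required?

Required subsidy s = 20 per unit

At a seller price of 141, quantity supplied is -495 + 7·141 = 492.
Buyers absorb 492 only when they pay Pb with 855 − 3·Pb = 492, i.e. Pb = 121.
s = Ps − Pb = 141 − 121 = 20.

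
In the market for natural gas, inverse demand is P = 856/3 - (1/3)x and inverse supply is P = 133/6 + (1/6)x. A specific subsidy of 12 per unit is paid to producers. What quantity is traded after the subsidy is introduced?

Pre-subsidy: 856/3 - (1/3)x = 133/6 + (1/6)x gives x* = 1579/3 and P* = 989/9.
With the subsidy, sellers receive Ps = Pb + 12 for each unit, where Pb is the price buyers pay.
On the curves, Pb = 856/3 - (1/3)x and Ps = 133/6 + (1/6)x; the wedge Ps − Pb = 12 gives 133/6 + (1/6)x − (856/3 - (1/3)x) = 12, so x' = 1651/3.
Then Pb = 856/3 − (1/3)·(1651/3) = 917/9 and Ps = 133/6 + (1/6)·(1651/3) = 1025/9.

x' = 1651/3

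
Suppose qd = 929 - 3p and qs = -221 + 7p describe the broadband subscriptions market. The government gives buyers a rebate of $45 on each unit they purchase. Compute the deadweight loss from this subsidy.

Deadweight loss = $2126.25

Pre-subsidy: 929 - 3p = -221 + 7p gives p* = 115, q* = 584.
With the rebate, buyers effectively pay pb = ps − 45, where ps is the price sellers receive.
Demand in terms of ps becomes qd = 929 − 3(ps − 45) = 1064 - 3ps. Setting this equal to supply: 1064 - 3ps = -221 + 7ps, so ps = 128.5.
Buyers pay pb = 128.5 − 45 = 83.5; q' = -221 + 7·128.5 = 678.5.
The subsidy expands output by 678.5 − 584 = 94.5 past the efficient level; on those units the gap between marginal cost and willingness to pay runs from 0 up to 45.
DWL = ½ × 45 × 94.5 = 2126.25.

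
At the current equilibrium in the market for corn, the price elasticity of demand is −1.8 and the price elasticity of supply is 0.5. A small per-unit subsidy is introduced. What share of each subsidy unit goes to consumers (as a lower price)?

For a small subsidy around the equilibrium, the benefit split depends on the relative slopes, which at a point are proportional to the elasticities.
Buyer share = εs/(εs + |εd|) = 0.5/(0.5 + 1.8) = 5/23; seller share = |εd|/(εs + |εd|) = 18/23.

Consumer share = 5/23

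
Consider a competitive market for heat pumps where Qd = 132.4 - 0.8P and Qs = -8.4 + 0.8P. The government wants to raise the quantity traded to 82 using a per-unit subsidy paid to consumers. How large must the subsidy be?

Required subsidy s = 50 per unit

At Q = 82, invert demand for the buyer price: Pb = (132.4 − 82)/0.8 = 63; invert supply for the seller price: Ps = (82 − (-8.4))/0.8 = 113.
The subsidy must fill the gap: s = Ps − Pb = 113 − 63 = 50.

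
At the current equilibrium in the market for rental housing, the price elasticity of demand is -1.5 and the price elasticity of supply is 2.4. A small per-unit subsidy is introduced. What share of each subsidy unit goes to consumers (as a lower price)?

Consumer share = 8/13

For a small subsidy around the equilibrium, the benefit split depends on the relative slopes, which at a point are proportional to the elasticities.
Buyer share = εs/(εs + |εd|) = 2.4/(2.4 + 1.5) = 8/13; seller share = |εd|/(εs + |εd|) = 5/13.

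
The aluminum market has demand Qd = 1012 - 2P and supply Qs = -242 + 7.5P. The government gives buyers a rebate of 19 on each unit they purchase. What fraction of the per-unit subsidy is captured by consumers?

Pre-subsidy: 1012 - 2P = -242 + 7.5P gives P* = 132, Q* = 748.
With the rebate, buyers effectively pay Pb = Ps − 19, where Ps is the price sellers receive.
Demand in terms of Ps becomes Qd = 1012 − 2(Ps − 19) = 1050 - 2Ps. Setting this equal to supply: 1050 - 2Ps = -242 + 7.5Ps, so Ps = 136.
Buyers pay Pb = 136 − 19 = 117; Q' = -242 + 7.5·136 = 778.
Buyers' price falls by P* − Pb = 132 − 117 = 15; sellers' price rises by Ps − P* = 136 − 132 = 4.
So consumers capture 15/19 = 15/19 of each unit of subsidy.

Consumer share = 15/19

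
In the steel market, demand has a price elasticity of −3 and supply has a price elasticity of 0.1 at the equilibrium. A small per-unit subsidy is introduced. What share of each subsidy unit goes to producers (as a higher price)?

For a small subsidy around the equilibrium, the benefit split depends on the relative slopes, which at a point are proportional to the elasticities.
Buyer share = εs/(εs + |εd|) = 0.1/(0.1 + 3) = 1/31; seller share = |εd|/(εs + |εd|) = 30/31.
So producers capture 30/31 of the subsidy.

Producer share = 30/31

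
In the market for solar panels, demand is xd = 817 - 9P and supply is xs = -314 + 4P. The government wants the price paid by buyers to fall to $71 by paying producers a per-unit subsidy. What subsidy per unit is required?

At a buyer price of 71, quantity demanded is 817 − 9·71 = 178.
Sellers supply 178 only when they receive Ps with -314 + 4·Ps = 178, i.e. Ps = 123.
s = Ps − Pb = 123 − 71 = 52.

Required subsidy s = $52 per unit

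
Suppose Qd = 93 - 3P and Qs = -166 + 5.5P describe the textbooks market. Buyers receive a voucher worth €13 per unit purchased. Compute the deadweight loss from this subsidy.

Deadweight loss = 5577/34

Pre-subsidy: 93 - 3P = -166 + 5.5P gives P* = 518/17, Q* = 27/17.
With the rebate, buyers effectively pay Pb = Ps − 13, where Ps is the price sellers receive.
Demand in terms of Ps becomes Qd = 93 − 3(Ps − 13) = 132 - 3Ps. Setting this equal to supply: 132 - 3Ps = -166 + 5.5Ps, so Ps = 596/17.
Buyers pay Pb = 596/17 − 13 = 375/17; Q' = -166 + 5.5·(596/17) = 456/17.
The subsidy expands output by 456/17 − 27/17 = 429/17 past the efficient level; on those units the gap between marginal cost and willingness to pay runs from 0 up to 13.
DWL = ½ × 13 × 429/17 = 5577/34.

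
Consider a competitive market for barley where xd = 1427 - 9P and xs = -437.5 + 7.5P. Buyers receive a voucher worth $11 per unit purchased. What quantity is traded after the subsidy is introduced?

x' = 455

Pre-subsidy: 1427 - 9P = -437.5 + 7.5P gives P* = 113, x* = 410.
With the rebate, buyers effectively pay Pb = Ps − 11, where Ps is the price sellers receive.
Demand in terms of Ps becomes xd = 1427 − 9(Ps − 11) = 1526 - 9Ps. Setting this equal to supply: 1526 - 9Ps = -437.5 + 7.5Ps, so Ps = 119.
Buyers pay Pb = 119 − 11 = 108; x' = -437.5 + 7.5·119 = 455.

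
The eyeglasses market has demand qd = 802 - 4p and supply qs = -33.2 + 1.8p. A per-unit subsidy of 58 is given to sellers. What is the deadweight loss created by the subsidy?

Pre-subsidy: 802 - 4p = -33.2 + 1.8p gives p* = 144, q* = 226.
With the subsidy, sellers receive ps = pb + 58 for each unit, where pb is the price buyers pay.
Supply in terms of pb becomes qs = -33.2 + 1.8(pb + 58) = 71.2 + 1.8pb. Setting this equal to demand: 802 - 4pb = 71.2 + 1.8pb, so pb = 126.
Sellers receive ps = 126 + 58 = 184; q' = 802 − 4·126 = 298.
The subsidy expands output by 298 − 226 = 72 past the efficient level; on those units the gap between marginal cost and willingness to pay runs from 0 up to 58.
DWL = ½ × 58 × 72 = 2088.

Deadweight loss = 2088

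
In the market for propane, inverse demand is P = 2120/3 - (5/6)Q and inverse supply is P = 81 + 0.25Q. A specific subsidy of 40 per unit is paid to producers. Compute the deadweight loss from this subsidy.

Pre-subsidy: 2120/3 - (5/6)Q = 81 + 0.25Q gives Q* = 7508/13 and P* = 2930/13.
With the subsidy, sellers receive Ps = Pb + 40 for each unit, where Pb is the price buyers pay.
On the curves, Pb = 2120/3 - (5/6)Q and Ps = 81 + 0.25Q; the wedge Ps − Pb = 40 gives 81 + 0.25Q − (2120/3 - (5/6)Q) = 40, so Q' = 7988/13.
Then Pb = 2120/3 − (5/6)·(7988/13) = 2530/13 and Ps = 81 + 0.25·(7988/13) = 3050/13.
The subsidy expands output by 7988/13 − 7508/13 = 480/13 past the efficient level; on those units the gap between marginal cost and willingness to pay runs from 0 up to 40.
DWL = ½ × 40 × 480/13 = 9600/13.

Deadweight loss = 9600/13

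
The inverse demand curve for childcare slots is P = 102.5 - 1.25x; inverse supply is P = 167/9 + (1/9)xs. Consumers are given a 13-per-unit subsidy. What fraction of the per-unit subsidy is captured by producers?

Pre-subsidy: 102.5 - 1.25x = 167/9 + (1/9)x gives x* = 3022/49 and P* = 1245/49.
With the rebate, buyers effectively pay Pb = Ps − 13, where Ps is the price sellers receive.
On the curves, Pb = 102.5 - 1.25x and Ps = 167/9 + (1/9)x; the wedge Ps − Pb = 13 gives 167/9 + (1/9)x − (102.5 - 1.25x) = 13, so x' = 3490/49.
Then Pb = 102.5 − 1.25·(3490/49) = 660/49 and Ps = 167/9 + (1/9)·(3490/49) = 1297/49.
Buyers' price falls by P* − Pb = 1245/49 − 660/49 = 585/49; sellers' price rises by Ps − P* = 1297/49 − 1245/49 = 52/49.
So producers capture (52/49)/13 = 4/49 of each unit of subsidy.

Producer share = 4/49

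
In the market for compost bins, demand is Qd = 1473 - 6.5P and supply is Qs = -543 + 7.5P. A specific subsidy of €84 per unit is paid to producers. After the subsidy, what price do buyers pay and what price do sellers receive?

Pre-subsidy: 1473 - 6.5P = -543 + 7.5P gives P* = 144, Q* = 537.
With the subsidy, sellers receive Ps = Pb + 84 for each unit, where Pb is the price buyers pay.
Supply in terms of Pb becomes Qs = -543 + 7.5(Pb + 84) = 87 + 7.5Pb. Setting this equal to demand: 1473 - 6.5Pb = 87 + 7.5Pb, so Pb = 99.
Sellers receive Ps = 99 + 84 = 183; Q' = 1473 − 6.5·99 = 829.5.

Buyers pay €99; sellers receive €183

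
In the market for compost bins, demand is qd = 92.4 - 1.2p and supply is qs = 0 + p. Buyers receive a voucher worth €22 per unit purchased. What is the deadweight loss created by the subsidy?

Pre-subsidy: 92.4 - 1.2p = 0 + p gives p* = 42, q* = 42.
With the rebate, buyers effectively pay pb = ps − 22, where ps is the price sellers receive.
Demand in terms of ps becomes qd = 92.4 − 1.2(ps − 22) = 118.8 - 1.2ps. Setting this equal to supply: 118.8 - 1.2ps = 0 + ps, so ps = 54.
Buyers pay pb = 54 − 22 = 32; q' = 0 + 1·54 = 54.
The subsidy expands output by 54 − 42 = 12 past the efficient level; on those units the gap between marginal cost and willingness to pay runs from 0 up to 22.
DWL = ½ × 22 × 12 = 132.

Deadweight loss = €132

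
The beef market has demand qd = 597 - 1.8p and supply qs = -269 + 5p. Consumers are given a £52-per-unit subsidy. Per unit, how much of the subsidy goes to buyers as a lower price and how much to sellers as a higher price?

Pre-subsidy: 597 - 1.8p = -269 + 5p gives p* = 2165/17, q* = 6252/17.
With the rebate, buyers effectively pay pb = ps − 52, where ps is the price sellers receive.
Demand in terms of ps becomes qd = 597 − 1.8(ps − 52) = 690.6 - 1.8ps. Setting this equal to supply: 690.6 - 1.8ps = -269 + 5ps, so ps = 2399/17.
Buyers pay pb = 2399/17 − 52 = 1515/17; q' = -269 + 5·(2399/17) = 7422/17.
Buyers' price falls by p* − pb = 2165/17 − 1515/17 = 650/17; sellers' price rises by ps − p* = 2399/17 − 2165/17 = 234/17.

Buyers gain 650/17 per unit; sellers gain 234/17 per unit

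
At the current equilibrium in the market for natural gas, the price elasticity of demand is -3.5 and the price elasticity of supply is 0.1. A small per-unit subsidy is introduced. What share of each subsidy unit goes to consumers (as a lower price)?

Consumer share = 1/36

For a small subsidy around the equilibrium, the benefit split depends on the relative slopes, which at a point are proportional to the elasticities.
Buyer share = εs/(εs + |εd|) = 0.1/(0.1 + 3.5) = 1/36; seller share = |εd|/(εs + |εd|) = 35/36.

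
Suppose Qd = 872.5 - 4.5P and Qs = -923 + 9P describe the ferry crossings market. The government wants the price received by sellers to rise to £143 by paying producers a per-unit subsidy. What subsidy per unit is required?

At a seller price of 143, quantity supplied is -923 + 9·143 = 364.
Buyers absorb 364 only when they pay Pb with 872.5 − 4.5·Pb = 364, i.e. Pb = 113.
s = Ps − Pb = 143 − 113 = 30.

Required subsidy s = £30 per unit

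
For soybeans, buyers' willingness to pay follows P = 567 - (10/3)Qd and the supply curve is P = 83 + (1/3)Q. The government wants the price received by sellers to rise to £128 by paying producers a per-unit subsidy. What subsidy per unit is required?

At a seller price of 128, quantity supplied is -249 + 3·128 = 135.
Buyers absorb 135 only when they pay Pb = 567 − (10/3)·135 = 117.
s = Ps − Pb = 128 − 117 = 11.

Required subsidy s = £11 per unit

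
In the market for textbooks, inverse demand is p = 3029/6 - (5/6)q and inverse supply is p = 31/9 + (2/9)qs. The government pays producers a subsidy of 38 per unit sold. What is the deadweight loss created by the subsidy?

Pre-subsidy: 3029/6 - (5/6)q = 31/9 + (2/9)q gives q* = 475 and p* = 109.
With the subsidy, sellers receive ps = pb + 38 for each unit, where pb is the price buyers pay.
On the curves, pb = 3029/6 - (5/6)q and ps = 31/9 + (2/9)q; the wedge ps − pb = 38 gives 31/9 + (2/9)q − (3029/6 - (5/6)q) = 38, so q' = 511.
Then pb = 3029/6 − (5/6)·511 = 79 and ps = 31/9 + (2/9)·511 = 117.
The subsidy expands output by 511 − 475 = 36 past the efficient level; on those units the gap between marginal cost and willingness to pay runs from 0 up to 38.
DWL = ½ × 38 × 36 = 684.

Deadweight loss = 684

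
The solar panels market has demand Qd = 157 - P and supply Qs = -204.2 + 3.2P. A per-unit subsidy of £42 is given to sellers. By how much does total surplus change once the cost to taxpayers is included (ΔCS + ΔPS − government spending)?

Net change in total surplus = -£672

Pre-subsidy: 157 - P = -204.2 + 3.2P gives P* = 86, Q* = 71.
With the subsidy, sellers receive Ps = Pb + 42 for each unit, where Pb is the price buyers pay.
Supply in terms of Pb becomes Qs = -204.2 + 3.2(Pb + 42) = -69.8 + 3.2Pb. Setting this equal to demand: 157 - Pb = -69.8 + 3.2Pb, so Pb = 54.
Sellers receive Ps = 54 + 42 = 96; Q' = 157 − 1·54 = 103.
ΔCS = ½(71 + 103)(86 − 54) = 2784; ΔPS = ½(71 + 103)(96 − 86) = 870.
Government spending = 42 × 103 = 4326.
Net change = 2784 + 870 − 4326 = -672. The loss equals the DWL triangle ½·42·32.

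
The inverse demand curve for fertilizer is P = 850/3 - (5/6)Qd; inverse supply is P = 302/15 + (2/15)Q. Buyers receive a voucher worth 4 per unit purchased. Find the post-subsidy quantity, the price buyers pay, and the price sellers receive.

Q' = 8016/29; buyers pay 4610/87; sellers receive 4958/87

Pre-subsidy: 850/3 - (5/6)Q = 302/15 + (2/15)Q gives Q* = 7896/29 and P* = 4910/87.
With the rebate, buyers effectively pay Pb = Ps − 4, where Ps is the price sellers receive.
On the curves, Pb = 850/3 - (5/6)Q and Ps = 302/15 + (2/15)Q; the wedge Ps − Pb = 4 gives 302/15 + (2/15)Q − (850/3 - (5/6)Q) = 4, so Q' = 8016/29.
Then Pb = 850/3 − (5/6)·(8016/29) = 4610/87 and Ps = 302/15 + (2/15)·(8016/29) = 4958/87.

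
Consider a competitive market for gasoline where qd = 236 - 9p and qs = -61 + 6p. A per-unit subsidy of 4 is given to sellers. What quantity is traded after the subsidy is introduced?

q' = 72.2

Pre-subsidy: 236 - 9p = -61 + 6p gives p* = 19.8, q* = 57.8.
With the subsidy, sellers receive ps = pb + 4 for each unit, where pb is the price buyers pay.
Supply in terms of pb becomes qs = -61 + 6(pb + 4) = -37 + 6pb. Setting this equal to demand: 236 - 9pb = -37 + 6pb, so pb = 18.2.
Sellers receive ps = 18.2 + 4 = 22.2; q' = 236 − 9·18.2 = 72.2.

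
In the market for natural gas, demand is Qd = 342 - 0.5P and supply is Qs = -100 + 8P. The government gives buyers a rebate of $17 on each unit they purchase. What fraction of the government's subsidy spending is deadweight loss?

Pre-subsidy: 342 - 0.5P = -100 + 8P gives P* = 52, Q* = 316.
With the rebate, buyers effectively pay Pb = Ps − 17, where Ps is the price sellers receive.
Demand in terms of Ps becomes Qd = 342 − 0.5(Ps − 17) = 350.5 - 0.5Ps. Setting this equal to supply: 350.5 - 0.5Ps = -100 + 8Ps, so Ps = 53.
Buyers pay Pb = 53 − 17 = 36; Q' = -100 + 8·53 = 324.
ΔCS = ½(316 + 324)(52 − 36) = 5120; ΔPS = ½(316 + 324)(53 − 52) = 320.
Government spending = 17 × 324 = 5508.
DWL = ½ × 17 × (324 − 316) = 68; fraction = 68 / 5508 = 1/81.

DWL / government spending = 1/81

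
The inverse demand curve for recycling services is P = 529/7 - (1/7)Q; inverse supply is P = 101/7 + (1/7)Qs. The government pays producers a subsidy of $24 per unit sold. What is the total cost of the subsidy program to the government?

Pre-subsidy: 529/7 - (1/7)Q = 101/7 + (1/7)Q gives Q* = 214 and P* = 45.
With the subsidy, sellers receive Ps = Pb + 24 for each unit, where Pb is the price buyers pay.
On the curves, Pb = 529/7 - (1/7)Q and Ps = 101/7 + (1/7)Q; the wedge Ps − Pb = 24 gives 101/7 + (1/7)Q − (529/7 - (1/7)Q) = 24, so Q' = 298.
Then Pb = 529/7 − (1/7)·298 = 33 and Ps = 101/7 + (1/7)·298 = 57.
Government outlay = subsidy × quantity = 24 × 298 = 7152.

Government cost = $7152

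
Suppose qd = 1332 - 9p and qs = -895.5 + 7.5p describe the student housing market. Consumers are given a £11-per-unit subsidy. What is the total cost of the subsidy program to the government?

Government cost = £1782

Pre-subsidy: 1332 - 9p = -895.5 + 7.5p gives p* = 135, q* = 117.
With the rebate, buyers effectively pay pb = ps − 11, where ps is the price sellers receive.
Demand in terms of ps becomes qd = 1332 − 9(ps − 11) = 1431 - 9ps. Setting this equal to supply: 1431 - 9ps = -895.5 + 7.5ps, so ps = 141.
Buyers pay pb = 141 − 11 = 130; q' = -895.5 + 7.5·141 = 162.
Government outlay = subsidy × quantity = 11 × 162 = 1782.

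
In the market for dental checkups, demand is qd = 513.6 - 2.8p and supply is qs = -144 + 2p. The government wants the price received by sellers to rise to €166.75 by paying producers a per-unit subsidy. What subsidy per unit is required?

Required subsidy s = €51 per unit

At a seller price of 166.75, quantity supplied is -144 + 2·166.75 = 189.5.
Buyers absorb 189.5 only when they pay pb with 513.6 − 2.8·pb = 189.5, i.e. pb = 115.75.
s = ps − pb = 166.75 − 115.75 = 51.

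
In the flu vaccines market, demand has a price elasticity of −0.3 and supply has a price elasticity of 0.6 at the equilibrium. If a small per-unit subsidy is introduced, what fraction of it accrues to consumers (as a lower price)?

For a small subsidy around the equilibrium, the benefit split depends on the relative slopes, which at a point are proportional to the elasticities.
Buyer share = εs/(εs + |εd|) = 0.6/(0.6 + 0.3) = 2/3; seller share = |εd|/(εs + |εd|) = 1/3.

Consumer share = 2/3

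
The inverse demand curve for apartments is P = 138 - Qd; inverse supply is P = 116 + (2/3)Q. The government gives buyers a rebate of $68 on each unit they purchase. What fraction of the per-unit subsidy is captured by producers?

Pre-subsidy: 138 - Q = 116 + (2/3)Q gives Q* = 13.2 and P* = 124.8.
With the rebate, buyers effectively pay Pb = Ps − 68, where Ps is the price sellers receive.
On the curves, Pb = 138 - Q and Ps = 116 + (2/3)Q; the wedge Ps − Pb = 68 gives 116 + (2/3)Q − (138 - Q) = 68, so Q' = 54.
Then Pb = 138 − 1·54 = 84 and Ps = 116 + (2/3)·54 = 152.
Buyers' price falls by P* − Pb = 124.8 − 84 = 40.8; sellers' price rises by Ps − P* = 152 − 124.8 = 27.2.
So producers capture 27.2/68 = 0.4 of each unit of subsidy.

Producer share = 0.4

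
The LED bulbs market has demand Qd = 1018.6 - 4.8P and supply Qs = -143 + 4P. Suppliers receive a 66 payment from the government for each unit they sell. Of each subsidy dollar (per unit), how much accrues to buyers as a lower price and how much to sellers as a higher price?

Pre-subsidy: 1018.6 - 4.8P = -143 + 4P gives P* = 132, Q* = 385.
With the subsidy, sellers receive Ps = Pb + 66 for each unit, where Pb is the price buyers pay.
Supply in terms of Pb becomes Qs = -143 + 4(Pb + 66) = 121 + 4Pb. Setting this equal to demand: 1018.6 - 4.8Pb = 121 + 4Pb, so Pb = 102.
Sellers receive Ps = 102 + 66 = 168; Q' = 1018.6 − 4.8·102 = 529.
Buyers' price falls by P* − Pb = 132 − 102 = 30; sellers' price rises by Ps − P* = 168 − 132 = 36.

Buyers gain 30 per unit; sellers gain 36 per unit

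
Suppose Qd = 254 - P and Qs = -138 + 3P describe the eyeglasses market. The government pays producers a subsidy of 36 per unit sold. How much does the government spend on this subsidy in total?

Government cost = 6588

Pre-subsidy: 254 - P = -138 + 3P gives P* = 98, Q* = 156.
With the subsidy, sellers receive Ps = Pb + 36 for each unit, where Pb is the price buyers pay.
Supply in terms of Pb becomes Qs = -138 + 3(Pb + 36) = -30 + 3Pb. Setting this equal to demand: 254 - Pb = -30 + 3Pb, so Pb = 71.
Sellers receive Ps = 71 + 36 = 107; Q' = 254 − 1·71 = 183.
Government outlay = subsidy × quantity = 36 × 183 = 6588.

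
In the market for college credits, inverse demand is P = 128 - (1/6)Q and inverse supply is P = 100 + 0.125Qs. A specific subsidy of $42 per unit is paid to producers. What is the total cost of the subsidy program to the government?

Government cost = $10080

Pre-subsidy: 128 - (1/6)Q = 100 + 0.125Q gives Q* = 96 and P* = 112.
With the subsidy, sellers receive Ps = Pb + 42 for each unit, where Pb is the price buyers pay.
On the curves, Pb = 128 - (1/6)Q and Ps = 100 + 0.125Q; the wedge Ps − Pb = 42 gives 100 + 0.125Q − (128 - (1/6)Q) = 42, so Q' = 240.
Then Pb = 128 − (1/6)·240 = 88 and Ps = 100 + 0.125·240 = 130.
Government outlay = subsidy × quantity = 42 × 240 = 10080.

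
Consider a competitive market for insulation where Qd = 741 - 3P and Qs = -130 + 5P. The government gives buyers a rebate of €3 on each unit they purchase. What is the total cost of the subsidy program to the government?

Government cost = €1260

Pre-subsidy: 741 - 3P = -130 + 5P gives P* = 108.875, Q* = 414.375.
With the rebate, buyers effectively pay Pb = Ps − 3, where Ps is the price sellers receive.
Demand in terms of Ps becomes Qd = 741 − 3(Ps − 3) = 750 - 3Ps. Setting this equal to supply: 750 - 3Ps = -130 + 5Ps, so Ps = 110.
Buyers pay Pb = 110 − 3 = 107; Q' = -130 + 5·110 = 420.
Government outlay = subsidy × quantity = 3 × 420 = 1260.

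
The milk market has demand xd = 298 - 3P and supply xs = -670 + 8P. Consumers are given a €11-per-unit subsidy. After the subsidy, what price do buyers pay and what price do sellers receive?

Buyers pay €80; sellers receive €91

Pre-subsidy: 298 - 3P = -670 + 8P gives P* = 88, x* = 34.
With the rebate, buyers effectively pay Pb = Ps − 11, where Ps is the price sellers receive.
Demand in terms of Ps becomes xd = 298 − 3(Ps − 11) = 331 - 3Ps. Setting this equal to supply: 331 - 3Ps = -670 + 8Ps, so Ps = 91.
Buyers pay Pb = 91 − 11 = 80; x' = -670 + 8·91 = 58.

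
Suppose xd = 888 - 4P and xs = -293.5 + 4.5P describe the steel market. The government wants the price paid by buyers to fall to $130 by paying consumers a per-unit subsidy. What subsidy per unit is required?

At a buyer price of 130, quantity demanded is 888 − 4·130 = 368.
Sellers supply 368 only when they receive Ps with -293.5 + 4.5·Ps = 368, i.e. Ps = 147.
s = Ps − Pb = 147 − 130 = 17.

Required subsidy s = $17 per unit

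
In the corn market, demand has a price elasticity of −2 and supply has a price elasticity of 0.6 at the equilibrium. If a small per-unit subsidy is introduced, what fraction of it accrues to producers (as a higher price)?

For a small subsidy around the equilibrium, the benefit split depends on the relative slopes, which at a point are proportional to the elasticities.
Buyer share = εs/(εs + |εd|) = 0.6/(0.6 + 2) = 3/13; seller share = |εd|/(εs + |εd|) = 10/13.
So producers capture 10/13 of the subsidy.

Producer share = 10/13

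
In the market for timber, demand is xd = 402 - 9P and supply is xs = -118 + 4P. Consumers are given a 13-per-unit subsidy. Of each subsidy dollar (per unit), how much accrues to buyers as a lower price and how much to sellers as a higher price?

Buyers gain 4 per unit; sellers gain 9 per unit

Pre-subsidy: 402 - 9P = -118 + 4P gives P* = 40, x* = 42.
With the rebate, buyers effectively pay Pb = Ps − 13, where Ps is the price sellers receive.
Demand in terms of Ps becomes xd = 402 − 9(Ps − 13) = 519 - 9Ps. Setting this equal to supply: 519 - 9Ps = -118 + 4Ps, so Ps = 49.
Buyers pay Pb = 49 − 13 = 36; x' = -118 + 4·49 = 78.
Buyers' price falls by P* − Pb = 40 − 36 = 4; sellers' price rises by Ps − P* = 49 − 40 = 9.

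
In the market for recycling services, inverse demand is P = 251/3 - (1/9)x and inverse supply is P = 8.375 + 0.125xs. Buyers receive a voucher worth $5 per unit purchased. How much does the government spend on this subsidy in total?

Pre-subsidy: 251/3 - (1/9)x = 8.375 + 0.125x gives x* = 5421/17 and P* = 820/17.
With the rebate, buyers effectively pay Pb = Ps − 5, where Ps is the price sellers receive.
On the curves, Pb = 251/3 - (1/9)x and Ps = 8.375 + 0.125x; the wedge Ps − Pb = 5 gives 8.375 + 0.125x − (251/3 - (1/9)x) = 5, so x' = 5781/17.
Then Pb = 251/3 − (1/9)·(5781/17) = 780/17 and Ps = 8.375 + 0.125·(5781/17) = 865/17.
Government outlay = subsidy × quantity = 5 × 5781/17 = 28905/17.

Government cost = 28905/17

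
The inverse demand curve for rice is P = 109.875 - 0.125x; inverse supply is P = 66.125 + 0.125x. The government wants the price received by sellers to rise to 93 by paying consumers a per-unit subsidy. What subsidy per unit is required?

Required subsidy s = 10 per unit

At a seller price of 93, quantity supplied is -529 + 8·93 = 215.
Buyers absorb 215 only when they pay Pb = 109.875 − 0.125·215 = 83.
s = Ps − Pb = 93 − 83 = 10.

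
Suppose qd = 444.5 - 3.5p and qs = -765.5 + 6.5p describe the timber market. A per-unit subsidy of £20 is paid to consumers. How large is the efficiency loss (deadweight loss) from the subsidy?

Deadweight loss = £455

Pre-subsidy: 444.5 - 3.5p = -765.5 + 6.5p gives p* = 121, q* = 21.
With the rebate, buyers effectively pay pb = ps − 20, where ps is the price sellers receive.
Demand in terms of ps becomes qd = 444.5 − 3.5(ps − 20) = 514.5 - 3.5ps. Setting this equal to supply: 514.5 - 3.5ps = -765.5 + 6.5ps, so ps = 128.
Buyers pay pb = 128 − 20 = 108; q' = -765.5 + 6.5·128 = 66.5.
The subsidy expands output by 66.5 − 21 = 45.5 past the efficient level; on those units the gap between marginal cost and willingness to pay runs from 0 up to 20.
DWL = ½ × 20 × 45.5 = 455.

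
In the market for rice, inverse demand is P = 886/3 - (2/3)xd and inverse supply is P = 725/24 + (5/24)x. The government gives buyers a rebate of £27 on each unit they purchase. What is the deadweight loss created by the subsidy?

Pre-subsidy: 886/3 - (2/3)x = 725/24 + (5/24)x gives x* = 303 and P* = 280/3.
With the rebate, buyers effectively pay Pb = Ps − 27, where Ps is the price sellers receive.
On the curves, Pb = 886/3 - (2/3)x and Ps = 725/24 + (5/24)x; the wedge Ps − Pb = 27 gives 725/24 + (5/24)x − (886/3 - (2/3)x) = 27, so x' = 2337/7.
Then Pb = 886/3 − (2/3)·(2337/7) = 1528/21 and Ps = 725/24 + (5/24)·(2337/7) = 2095/21.
The subsidy expands output by 2337/7 − 303 = 216/7 past the efficient level; on those units the gap between marginal cost and willingness to pay runs from 0 up to 27.
DWL = ½ × 27 × 216/7 = 2916/7.

Deadweight loss = 2916/7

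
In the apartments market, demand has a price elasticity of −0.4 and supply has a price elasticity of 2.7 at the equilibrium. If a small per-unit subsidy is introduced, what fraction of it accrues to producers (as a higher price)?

For a small subsidy around the equilibrium, the benefit split depends on the relative slopes, which at a point are proportional to the elasticities.
Buyer share = εs/(εs + |εd|) = 2.7/(2.7 + 0.4) = 27/31; seller share = |εd|/(εs + |εd|) = 4/31.
So producers capture 4/31 of the subsidy.

Producer share = 4/31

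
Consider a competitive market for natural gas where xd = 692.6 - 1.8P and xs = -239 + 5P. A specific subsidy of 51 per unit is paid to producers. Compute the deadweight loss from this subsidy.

Deadweight loss = 1721.25

Pre-subsidy: 692.6 - 1.8P = -239 + 5P gives P* = 137, x* = 446.
With the subsidy, sellers receive Ps = Pb + 51 for each unit, where Pb is the price buyers pay.
Supply in terms of Pb becomes xs = -239 + 5(Pb + 51) = 16 + 5Pb. Setting this equal to demand: 692.6 - 1.8Pb = 16 + 5Pb, so Pb = 99.5.
Sellers receive Ps = 99.5 + 51 = 150.5; x' = 692.6 − 1.8·99.5 = 513.5.
The subsidy expands output by 513.5 − 446 = 67.5 past the efficient level; on those units the gap between marginal cost and willingness to pay runs from 0 up to 51.
DWL = ½ × 51 × 67.5 = 1721.25.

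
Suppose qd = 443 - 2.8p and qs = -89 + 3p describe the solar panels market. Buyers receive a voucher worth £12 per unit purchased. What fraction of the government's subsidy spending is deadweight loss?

DWL / government spending = 252/5903

Pre-subsidy: 443 - 2.8p = -89 + 3p gives p* = 2660/29, q* = 5399/29.
With the rebate, buyers effectively pay pb = ps − 12, where ps is the price sellers receive.
Demand in terms of ps becomes qd = 443 − 2.8(ps − 12) = 476.6 - 2.8ps. Setting this equal to supply: 476.6 - 2.8ps = -89 + 3ps, so ps = 2828/29.
Buyers pay pb = 2828/29 − 12 = 2480/29; q' = -89 + 3·(2828/29) = 5903/29.
ΔCS = ½(5399/29 + 5903/29)(2660/29 − 2480/29) = 1017180/841; ΔPS = ½(5399/29 + 5903/29)(2828/29 − 2660/29) = 949368/841.
Government spending = 12 × 5903/29 = 70836/29.
DWL = ½ × 12 × (5903/29 − 5399/29) = 3024/29; fraction = (3024/29) / (70836/29) = 252/5903.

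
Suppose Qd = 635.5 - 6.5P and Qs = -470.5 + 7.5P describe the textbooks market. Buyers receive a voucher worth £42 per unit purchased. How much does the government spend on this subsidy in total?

Pre-subsidy: 635.5 - 6.5P = -470.5 + 7.5P gives P* = 79, Q* = 122.
With the rebate, buyers effectively pay Pb = Ps − 42, where Ps is the price sellers receive.
Demand in terms of Ps becomes Qd = 635.5 − 6.5(Ps − 42) = 908.5 - 6.5Ps. Setting this equal to supply: 908.5 - 6.5Ps = -470.5 + 7.5Ps, so Ps = 98.5.
Buyers pay Pb = 98.5 − 42 = 56.5; Q' = -470.5 + 7.5·98.5 = 268.25.
Government outlay = subsidy × quantity = 42 × 268.25 = 11266.5.

Government cost = £11266.5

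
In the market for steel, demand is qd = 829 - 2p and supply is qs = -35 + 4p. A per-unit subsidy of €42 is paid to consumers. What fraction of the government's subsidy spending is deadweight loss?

DWL / government spending = 28/597

Pre-subsidy: 829 - 2p = -35 + 4p gives p* = 144, q* = 541.
With the rebate, buyers effectively pay pb = ps − 42, where ps is the price sellers receive.
Demand in terms of ps becomes qd = 829 − 2(ps − 42) = 913 - 2ps. Setting this equal to supply: 913 - 2ps = -35 + 4ps, so ps = 158.
Buyers pay pb = 158 − 42 = 116; q' = -35 + 4·158 = 597.
ΔCS = ½(541 + 597)(144 − 116) = 15932; ΔPS = ½(541 + 597)(158 − 144) = 7966.
Government spending = 42 × 597 = 25074.
DWL = ½ × 42 × (597 − 541) = 1176; fraction = 1176 / 25074 = 28/597.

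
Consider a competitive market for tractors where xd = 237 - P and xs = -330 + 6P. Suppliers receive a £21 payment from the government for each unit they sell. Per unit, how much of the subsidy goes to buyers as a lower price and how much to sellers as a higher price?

Pre-subsidy: 237 - P = -330 + 6P gives P* = 81, x* = 156.
With the subsidy, sellers receive Ps = Pb + 21 for each unit, where Pb is the price buyers pay.
Supply in terms of Pb becomes xs = -330 + 6(Pb + 21) = -204 + 6Pb. Setting this equal to demand: 237 - Pb = -204 + 6Pb, so Pb = 63.
Sellers receive Ps = 63 + 21 = 84; x' = 237 − 1·63 = 174.
Buyers' price falls by P* − Pb = 81 − 63 = 18; sellers' price rises by Ps − P* = 84 − 81 = 3.

Buyers gain £18 per unit; sellers gain £3 per unit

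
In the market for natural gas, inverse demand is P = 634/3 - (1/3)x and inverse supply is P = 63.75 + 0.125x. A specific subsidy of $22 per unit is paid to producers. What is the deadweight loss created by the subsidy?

Pre-subsidy: 634/3 - (1/3)x = 63.75 + 0.125x gives x* = 322 and P* = 104.
With the subsidy, sellers receive Ps = Pb + 22 for each unit, where Pb is the price buyers pay.
On the curves, Pb = 634/3 - (1/3)x and Ps = 63.75 + 0.125x; the wedge Ps − Pb = 22 gives 63.75 + 0.125x − (634/3 - (1/3)x) = 22, so x' = 370.
Then Pb = 634/3 − (1/3)·370 = 88 and Ps = 63.75 + 0.125·370 = 110.
The subsidy expands output by 370 − 322 = 48 past the efficient level; on those units the gap between marginal cost and willingness to pay runs from 0 up to 22.
DWL = ½ × 22 × 48 = 528.

Deadweight loss = $528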